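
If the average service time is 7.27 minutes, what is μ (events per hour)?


μ = 1/(service time) in consistent units.
1 hour = 60 min, so μ = 60/7.27 = 8.2531 per hour

Final: 8.2531 /hr


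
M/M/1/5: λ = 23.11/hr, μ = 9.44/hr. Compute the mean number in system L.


ρ = 23.11/9.44 = 2.4481
L = ρ[1 − (K+1)ρ^K + Kρ^(K+1)] / [(1−ρ)(1−ρ^(K+1))]
Numerator: 2.4481·(1 − 6·87.930543 + 5·215.262167) = 1345.784347
Denominator: (-1.4481)·(-214.262167) = 310.271591
L = 1345.784347/310.271591 = 4.3374

Final: 4.3374


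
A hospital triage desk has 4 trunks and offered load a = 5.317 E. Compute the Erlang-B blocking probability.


B(c,a) = (a^c/c!) / Σ_{k=0}^{c} a^k/k!
a^4/4! = 33.300856
Σ terms (k=0..4): 1.00000 + 5.31700 + 14.13524 + 25.05237 + 33.30086 = 78.805466
B = 33.300856/78.805466 = 0.422570

Final: 0.422570


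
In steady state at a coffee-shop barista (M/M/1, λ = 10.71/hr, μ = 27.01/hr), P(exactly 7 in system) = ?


ρ = 10.71/27.01 = 0.3965
P_n = (1−ρ)·ρ^n = (1 − 0.3965)·0.3965^7 = 0.6035·0.001541 = 0.0009301

Final: 0.0009301


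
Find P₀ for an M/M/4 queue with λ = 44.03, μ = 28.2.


a = λ/μ = 44.03/28.2 = 1.5613; ρ = a/c = 0.3903
Σ_{k=0}^{3} a^k/k! (terms k=0..3) = 1.00000 + 1.56135 + 1.21890 + 0.63438 = 4.41463
Tail: a^4/(4!(1−ρ)) = 5.94290/(24·0.6097) = 0.40616
P₀ = 1/(4.41463 + 0.40616) = 1/4.82079 = 0.207435

Final: 0.207435


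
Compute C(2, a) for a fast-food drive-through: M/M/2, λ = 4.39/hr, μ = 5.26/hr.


a = λ/μ = 0.8346; ρ = a/2 = 0.4173
P₀ = 0.411133 (from M/M/c formula)
C(c,a) = [a^c/(c!(1−ρ))]·P₀ = [0.69656/(2·0.5827)]·0.411133
= 0.59770·0.411133 = 0.245734

Final: 0.245734


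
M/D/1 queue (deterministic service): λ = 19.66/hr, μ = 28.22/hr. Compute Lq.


ρ = 19.66/28.22 = 0.6967
M/D/1: Lq = ρ²/(2(1−ρ)) = 0.4853/(2·0.3033) = 0.80003

Final: 0.80003


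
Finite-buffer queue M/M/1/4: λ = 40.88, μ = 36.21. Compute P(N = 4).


ρ = λ/μ = 40.88/36.21 = 1.1290
P_K = (1−ρ)ρ^K/(1−ρ^(K+1)) = (-0.1290·1.624536)/(1 − 1.834053)
= -0.209516/-0.834053 = 0.251203

Final: 0.251203


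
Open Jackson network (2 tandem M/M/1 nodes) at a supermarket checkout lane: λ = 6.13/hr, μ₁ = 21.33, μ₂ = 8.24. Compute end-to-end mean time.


Each node sees arrival rate λ = 6.13/hr (tandem ⇒ throughput preserved).
W₁ = 1/(μ₁−λ) = 1/(21.33−6.13) = 0.06579 hr
W₂ = 1/(μ₂−λ) = 1/(8.24−6.13) = 0.47393 hr
W_total = W₁ + W₂ = 0.06579 + 0.47393 = 0.53972 hr

Final: 0.53972 hr


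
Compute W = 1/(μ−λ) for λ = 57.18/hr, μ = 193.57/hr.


W = 1/(μ−λ) = 1/(193.57 − 57.18) = 1/136.39 = 0.007332 hr

Final: 0.007332 hr


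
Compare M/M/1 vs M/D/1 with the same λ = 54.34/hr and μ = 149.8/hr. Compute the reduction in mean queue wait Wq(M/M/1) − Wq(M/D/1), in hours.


ρ = 54.34/149.8 = 0.3628
Wq(M/M/1) = ρ/(μ−λ) = 0.3628/95.46 = 0.003800 hr
Wq(M/D/1) = ρ/(2(μ−λ)) = 0.001900 hr
Savings = 0.003800 − 0.001900 = 0.001900 hr

Final: 0.001900 hr


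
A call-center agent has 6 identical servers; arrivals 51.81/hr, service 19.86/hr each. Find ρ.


ρ = λ/(cμ) = 51.81/(6·19.86) = 51.81/119.16 = 0.4348

Final: 0.4348


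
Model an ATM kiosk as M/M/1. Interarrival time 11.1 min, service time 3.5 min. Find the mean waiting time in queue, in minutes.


λ = 60/11.1 = 5.4054 /hr
μ = 60/3.5 = 17.1429 /hr
ρ = λ/μ = 5.4054/17.1429 = 0.3153
Wq = ρ/(μ−λ) = 0.3153/(17.1429−5.4054) = 0.02686 hr
In minutes: 0.02686·60 = 1.612 min

Final: 1.612 min


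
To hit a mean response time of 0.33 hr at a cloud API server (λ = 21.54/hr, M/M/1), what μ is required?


W = 1/(μ−λ) ⇒ μ − λ = 1/W = 1/0.33 = 3.0303
μ = λ + 1/W = 21.54 + 3.0303 = 24.5703 per hr

Final: 24.5703 /hr


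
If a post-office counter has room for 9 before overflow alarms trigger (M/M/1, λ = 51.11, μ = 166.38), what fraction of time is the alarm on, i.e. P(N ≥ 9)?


ρ = 51.11/166.38 = 0.3072
P(N ≥ n) = ρ^n = 0.3072^9 = 0.00002436

Final: 0.00002436


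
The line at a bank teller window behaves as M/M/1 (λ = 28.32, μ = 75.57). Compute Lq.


ρ = 28.32/75.57 = 0.3748
Lq = ρ²/(1−ρ) = 0.1404/0.6252 = 0.2246

Final: 0.2246


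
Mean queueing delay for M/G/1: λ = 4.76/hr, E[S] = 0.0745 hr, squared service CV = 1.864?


ρ = λ·E[S] = 4.76·0.0745 = 0.3546
E[S²] = E[S]²(1+C_s²) = 0.0745²·(1+1.864) = 0.015896
Wq = λ·E[S²]/(2(1−ρ)) = 4.76·0.015896/(2·0.6454) = 0.05862 hr

Final: 0.05862 hr


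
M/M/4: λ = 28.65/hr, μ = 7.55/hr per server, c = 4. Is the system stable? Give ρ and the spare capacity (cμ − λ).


Total capacity cμ = 4·7.55 = 30.20/hr
ρ = λ/(cμ) = 28.65/30.20 = 0.9487
Stable ⇔ ρ < 1: YES
Spare capacity = cμ − λ = 30.20 − 28.65 = 1.55/hr

Final: ρ = 0.9487; stable; margin = 1.55/hr


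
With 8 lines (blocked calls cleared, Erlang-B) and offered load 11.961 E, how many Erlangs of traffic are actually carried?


B(8,11.961) = 0.421180 (Erlang-B)
Carried load = a(1 − B) = 11.961·(1 − 0.421180) = 11.961·0.578820 = 6.9233 E

Final: 6.9233 Erlangs


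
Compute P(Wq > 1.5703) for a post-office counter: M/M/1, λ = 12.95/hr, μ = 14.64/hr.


ρ = 12.95/14.64 = 0.8846
P(Wq > t) = ρ·e^{−(μ−λ)t} = 0.8846·e^{−2.6538}
= 0.8846·0.070383 = 0.062258

Final: 0.062258


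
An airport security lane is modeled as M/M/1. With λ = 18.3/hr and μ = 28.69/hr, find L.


ρ = λ/μ = 18.3/28.69 = 0.6379
L = ρ/(1−ρ) = 0.6379/(1 − 0.6379) = 0.6379/0.3621 = 1.7613

Final: 1.7613


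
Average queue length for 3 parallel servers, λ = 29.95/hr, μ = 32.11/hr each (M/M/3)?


a = λ/μ = 0.9327; ρ = a/3 = 0.3109
P₀ = 0.390017
Lq = P₀·a^c·ρ / (c!·(1−ρ)²) = 0.390017·0.81146·0.3109/(6·0.47484)
= 0.03454

Final: 0.03454


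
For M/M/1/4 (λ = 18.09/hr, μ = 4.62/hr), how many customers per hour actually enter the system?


ρ = 3.9156; P_K = (1−ρ)ρ^4/(1−ρ^5) = 0.745420
λ_eff = λ(1 − P_K) = 18.09·(1 − 0.745420) = 18.09·0.254580 = 4.6053 /hr

Final: 4.6053 /hr


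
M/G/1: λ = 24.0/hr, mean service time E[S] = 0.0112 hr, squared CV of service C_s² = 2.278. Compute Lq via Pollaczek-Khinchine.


ρ = λ·E[S] = 24.0·0.0112 = 0.2688
Lq = ρ²(1+C_s²)/(2(1−ρ)) = 0.07225·(1+2.278)/(2·0.7312)
= 0.07225·3.2780/1.4624 = 0.16196

Final: 0.16196


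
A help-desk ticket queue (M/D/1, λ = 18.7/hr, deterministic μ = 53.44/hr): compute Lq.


ρ = 18.7/53.44 = 0.3499
M/D/1: Lq = ρ²/(2(1−ρ)) = 0.1224/(2·0.6501) = 0.09418

Final: 0.09418


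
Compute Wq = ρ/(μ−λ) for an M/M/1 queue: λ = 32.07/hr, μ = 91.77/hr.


ρ = 32.07/91.77 = 0.3495
Wq = ρ/(μ−λ) = 0.3495/(91.77 − 32.07) = 0.3495/59.70 = 0.005854 hr

Final: 0.005854 hr


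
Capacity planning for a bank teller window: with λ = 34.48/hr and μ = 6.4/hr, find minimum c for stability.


Stability requires cμ > λ ⇔ c > λ/μ.
λ/μ = 34.48/6.4 = 5.3875
Minimum integer c = ⌊5.3875⌋ + 1 = 6
Check: 6·6.4 = 38.40 > 34.48, while 5·6.4 = 32.00 ≤ 34.48

Final: 6 servers


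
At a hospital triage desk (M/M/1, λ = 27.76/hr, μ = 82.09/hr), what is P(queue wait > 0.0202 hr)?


ρ = 27.76/82.09 = 0.3382
P(Wq > t) = ρ·e^{−(μ−λ)t} = 0.3382·e^{−1.0975}
= 0.3382·0.333716 = 0.112851

Final: 0.112851


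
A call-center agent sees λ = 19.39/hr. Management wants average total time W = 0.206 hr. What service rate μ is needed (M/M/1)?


W = 1/(μ−λ) ⇒ μ − λ = 1/W = 1/0.206 = 4.8544
μ = λ + 1/W = 19.39 + 4.8544 = 24.2444 per hr

Final: 24.2444 /hr


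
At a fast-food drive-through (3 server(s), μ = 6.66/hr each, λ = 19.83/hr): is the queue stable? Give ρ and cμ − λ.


Total capacity cμ = 3·6.66 = 19.98/hr
ρ = λ/(cμ) = 19.83/19.98 = 0.9925
Stable ⇔ ρ < 1: YES
Spare capacity = cμ − λ = 19.98 − 19.83 = 0.15/hr

Final: ρ = 0.9925; stable; margin = 0.15/hr


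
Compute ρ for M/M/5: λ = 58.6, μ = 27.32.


ρ = λ/(cμ) = 58.6/(5·27.32) = 58.6/136.60 = 0.4290

Final: 0.4290


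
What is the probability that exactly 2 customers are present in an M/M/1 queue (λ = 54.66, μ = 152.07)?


ρ = 54.66/152.07 = 0.3594
P_n = (1−ρ)·ρ^n = (1 − 0.3594)·0.3594^2 = 0.6406·0.129197 = 0.082758

Final: 0.082758


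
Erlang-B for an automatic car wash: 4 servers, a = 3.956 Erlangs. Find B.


B(c,a) = (a^c/c!) / Σ_{k=0}^{c} a^k/k!
a^4/4! = 10.205021
Σ terms (k=0..4): 1.00000 + 3.95600 + 7.82497 + 10.31852 + 10.20502 = 33.304513
B = 10.205021/33.304513 = 0.306416

Final: 0.306416


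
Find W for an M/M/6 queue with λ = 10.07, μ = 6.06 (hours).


a = 1.6617; ρ = 0.2770; P₀ = 0.189723
Lq = P₀·a^c·ρ/(c!(1−ρ)²) = 0.002939
Wq = Lq/λ = 0.002939/10.07 = 0.0002919 hr
W = Wq + 1/μ = 0.0002919 + 0.16502 = 0.16531 hr

Final: 0.16531 hr


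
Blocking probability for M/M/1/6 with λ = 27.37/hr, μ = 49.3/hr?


ρ = λ/μ = 27.37/49.3 = 0.5552
P_K = (1−ρ)ρ^K/(1−ρ^(K+1)) = (0.4448·0.029280)/(1 − 0.016255)
= 0.013024/0.983745 = 0.013240

Final: 0.013240


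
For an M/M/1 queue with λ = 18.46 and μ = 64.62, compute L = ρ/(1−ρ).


ρ = λ/μ = 18.46/64.62 = 0.2857
L = ρ/(1−ρ) = 0.2857/(1 − 0.2857) = 0.2857/0.7143 = 0.3999

Final: 0.3999


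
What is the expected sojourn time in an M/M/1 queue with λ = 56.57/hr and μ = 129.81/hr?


W = 1/(μ−λ) = 1/(129.81 − 56.57) = 1/73.24 = 0.01365 hr

Final: 0.01365 hr


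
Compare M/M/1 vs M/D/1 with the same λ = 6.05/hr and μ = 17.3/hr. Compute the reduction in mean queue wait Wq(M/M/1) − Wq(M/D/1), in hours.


ρ = 6.05/17.3 = 0.3497
Wq(M/M/1) = ρ/(μ−λ) = 0.3497/11.25 = 0.03109 hr
Wq(M/D/1) = ρ/(2(μ−λ)) = 0.01554 hr
Savings = 0.03109 − 0.01554 = 0.01554 hr

Final: 0.01554 hr


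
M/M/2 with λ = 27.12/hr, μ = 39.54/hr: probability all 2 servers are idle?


a = λ/μ = 27.12/39.54 = 0.6859; ρ = a/c = 0.3429
Σ_{k=0}^{1} a^k/k! (terms k=0..1) = 1.00000 + 0.68589 = 1.68589
Tail: a^2/(2!(1−ρ)) = 0.47044/(2·0.6571) = 0.35799
P₀ = 1/(1.68589 + 0.35799) = 1/2.04388 = 0.489266

Final: 0.489266


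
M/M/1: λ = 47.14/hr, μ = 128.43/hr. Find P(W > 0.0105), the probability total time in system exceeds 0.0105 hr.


W ~ Exponential(μ−λ) for M/M/1.
μ − λ = 128.43 − 47.14 = 81.2900
P(W > t) = e^{−(μ−λ)t} = e^{−0.8535} = 0.425902

Final: 0.425902


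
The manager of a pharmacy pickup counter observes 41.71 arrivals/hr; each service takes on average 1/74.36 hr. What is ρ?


ρ = λ/μ = 41.71/74.36 = 0.5609

Final: 0.5609


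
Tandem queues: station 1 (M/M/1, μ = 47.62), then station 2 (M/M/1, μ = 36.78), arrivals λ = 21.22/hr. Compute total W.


Each node sees arrival rate λ = 21.22/hr (tandem ⇒ throughput preserved).
W₁ = 1/(μ₁−λ) = 1/(47.62−21.22) = 0.03788 hr
W₂ = 1/(μ₂−λ) = 1/(36.78−21.22) = 0.06427 hr
W_total = W₁ + W₂ = 0.03788 + 0.06427 = 0.10215 hr

Final: 0.10215 hr


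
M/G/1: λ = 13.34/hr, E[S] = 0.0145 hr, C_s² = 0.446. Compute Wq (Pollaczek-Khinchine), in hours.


ρ = λ·E[S] = 13.34·0.0145 = 0.1934
E[S²] = E[S]²(1+C_s²) = 0.0145²·(1+0.446) = 0.0003040
Wq = λ·E[S²]/(2(1−ρ)) = 13.34·0.0003040/(2·0.8066) = 0.002514 hr

Final: 0.002514 hr


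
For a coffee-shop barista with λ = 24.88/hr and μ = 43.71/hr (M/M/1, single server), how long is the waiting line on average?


ρ = 24.88/43.71 = 0.5692
Lq = ρ²/(1−ρ) = 0.3240/0.4308 = 0.7521

Final: 0.7521


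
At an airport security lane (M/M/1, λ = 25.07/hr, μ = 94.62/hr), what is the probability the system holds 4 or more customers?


ρ = 25.07/94.62 = 0.2650
P(N ≥ n) = ρ^n = 0.2650^4 = 0.004928

Final: 0.004928


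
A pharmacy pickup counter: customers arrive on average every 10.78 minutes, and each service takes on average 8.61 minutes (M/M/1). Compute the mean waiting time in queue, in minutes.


λ = 60/10.78 = 5.5659 /hr
μ = 60/8.61 = 6.9686 /hr
ρ = λ/μ = 5.5659/6.9686 = 0.7987
Wq = ρ/(μ−λ) = 0.7987/(6.9686−5.5659) = 0.56937 hr
In minutes: 0.56937·60 = 34.162 min

Final: 34.162 min


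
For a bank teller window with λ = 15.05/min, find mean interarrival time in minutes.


Mean interarrival time = 1/λ = 1/15.05 minute = 0.06645 minute
In minutes: 0.06645 × 1 = 0.06645 min

Final: 0.06645 min


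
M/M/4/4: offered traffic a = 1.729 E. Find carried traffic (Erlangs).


B(4,1.729) = 0.068229 (Erlang-B)
Carried load = a(1 − B) = 1.729·(1 − 0.068229) = 1.729·0.931771 = 1.6110 E

Final: 1.6110 Erlangs


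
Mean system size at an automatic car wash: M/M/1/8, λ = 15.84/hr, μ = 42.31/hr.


ρ = 15.84/42.31 = 0.3744
L = ρ[1 − (K+1)ρ^K + Kρ^(K+1)] / [(1−ρ)(1−ρ^(K+1))]
Numerator: 0.3744·(1 − 9·0.0003859 + 8·0.0001445) = 0.373512
Denominator: (0.6256)·(0.999856) = 0.625530
L = 0.373512/0.625530 = 0.5971

Final: 0.5971


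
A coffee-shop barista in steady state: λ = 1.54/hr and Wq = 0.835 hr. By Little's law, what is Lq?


Lq = λWq = 1.54·0.835 = 1.2859

Final: 1.2859


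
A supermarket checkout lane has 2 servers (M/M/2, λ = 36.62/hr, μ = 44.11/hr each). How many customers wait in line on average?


a = λ/μ = 0.8302; ρ = a/2 = 0.4151
P₀ = 0.413329
Lq = P₀·a^c·ρ / (c!·(1−ρ)²) = 0.413329·0.68923·0.4151/(2·0.34211)
= 0.17283

Final: 0.17283


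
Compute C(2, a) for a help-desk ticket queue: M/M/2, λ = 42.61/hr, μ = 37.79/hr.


a = λ/μ = 1.1275; ρ = a/2 = 0.5638
P₀ = 0.278958 (from M/M/c formula)
C(c,a) = [a^c/(c!(1−ρ))]·P₀ = [1.27136/(2·0.4362)]·0.278958
= 1.45723·0.278958 = 0.406505

Final: 0.406505


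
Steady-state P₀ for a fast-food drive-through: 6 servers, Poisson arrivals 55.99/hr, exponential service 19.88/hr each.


a = λ/μ = 55.99/19.88 = 2.8164; ρ = a/c = 0.4694
Σ_{k=0}^{5} a^k/k! (terms k=0..5) = 1.00000 + 2.81640 + 3.96605 + 3.72333 + 2.62159 + 1.47669 = 15.60406
Tail: a^6/(6!(1−ρ)) = 499.07352/(720·0.5306) = 1.30637
P₀ = 1/(15.60406 + 1.30637) = 1/16.91042 = 0.059135

Final: 0.059135


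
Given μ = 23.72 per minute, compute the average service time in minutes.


Mean service time = 1/μ = 1/23.72 minute = 0.04216 minute
In minutes: 0.04216 × 1 = 0.04216 min

Final: 0.04216 min


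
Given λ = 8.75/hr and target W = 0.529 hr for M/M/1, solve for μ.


W = 1/(μ−λ) ⇒ μ − λ = 1/W = 1/0.529 = 1.8904
μ = λ + 1/W = 8.75 + 1.8904 = 10.6404 per hr

Final: 10.6404 /hr


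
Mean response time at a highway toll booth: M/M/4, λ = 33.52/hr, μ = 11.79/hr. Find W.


a = 2.8431; ρ = 0.7108; P₀ = 0.047332
Lq = P₀·a^c·ρ/(c!(1−ρ)²) = 1.09484
Wq = Lq/λ = 1.09484/33.52 = 0.03266 hr
W = Wq + 1/μ = 0.03266 + 0.08482 = 0.11748 hr

Final: 0.11748 hr


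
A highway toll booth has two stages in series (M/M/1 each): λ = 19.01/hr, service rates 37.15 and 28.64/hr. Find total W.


Each node sees arrival rate λ = 19.01/hr (tandem ⇒ throughput preserved).
W₁ = 1/(μ₁−λ) = 1/(37.15−19.01) = 0.05513 hr
W₂ = 1/(μ₂−λ) = 1/(28.64−19.01) = 0.10384 hr
W_total = W₁ + W₂ = 0.05513 + 0.10384 = 0.15897 hr

Final: 0.15897 hr


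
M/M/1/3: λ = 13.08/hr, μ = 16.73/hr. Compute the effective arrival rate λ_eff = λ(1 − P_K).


ρ = 0.7818; P_K = (1−ρ)ρ^3/(1−ρ^4) = 0.166458
λ_eff = λ(1 − P_K) = 13.08·(1 − 0.166458) = 13.08·0.833542 = 10.9027 /hr

Final: 10.9027 /hr


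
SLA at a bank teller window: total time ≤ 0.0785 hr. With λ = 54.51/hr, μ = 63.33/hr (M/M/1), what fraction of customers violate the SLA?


W ~ Exponential(μ−λ) for M/M/1.
μ − λ = 63.33 − 54.51 = 8.8200
P(W > t) = e^{−(μ−λ)t} = e^{−0.6924} = 0.500389

Final: 0.500389


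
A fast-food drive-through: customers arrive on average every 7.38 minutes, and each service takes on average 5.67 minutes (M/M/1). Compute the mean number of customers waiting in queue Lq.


λ = 60/7.38 = 8.1301 /hr
μ = 60/5.67 = 10.5820 /hr
ρ = λ/μ = 8.1301/10.5820 = 0.7683
Lq = ρ²/(1−ρ) = 0.5903/0.2317 = 2.5475

Final: 2.5475


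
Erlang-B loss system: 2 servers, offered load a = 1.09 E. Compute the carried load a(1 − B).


B(2,1.09) = 0.221326 (Erlang-B)
Carried load = a(1 − B) = 1.09·(1 − 0.221326) = 1.09·0.778674 = 0.8488 E

Final: 0.8488 Erlangs


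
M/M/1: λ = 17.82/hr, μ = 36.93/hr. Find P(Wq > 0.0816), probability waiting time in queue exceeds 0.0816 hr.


ρ = 17.82/36.93 = 0.4825
P(Wq > t) = ρ·e^{−(μ−λ)t} = 0.4825·e^{−1.5594}
= 0.4825·0.210267 = 0.101461

Final: 0.101461


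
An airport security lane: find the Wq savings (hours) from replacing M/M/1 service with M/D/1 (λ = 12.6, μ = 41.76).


ρ = 12.6/41.76 = 0.3017
Wq(M/M/1) = ρ/(μ−λ) = 0.3017/29.16 = 0.01035 hr
Wq(M/D/1) = ρ/(2(μ−λ)) = 0.005174 hr
Savings = 0.01035 − 0.005174 = 0.005174 hr

Final: 0.005174 hr


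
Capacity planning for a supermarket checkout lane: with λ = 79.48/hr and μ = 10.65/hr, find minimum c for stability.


Stability requires cμ > λ ⇔ c > λ/μ.
λ/μ = 79.48/10.65 = 7.4629
Minimum integer c = ⌊7.4629⌋ + 1 = 8
Check: 8·10.65 = 85.20 > 79.48, while 7·10.65 = 74.55 ≤ 79.48

Final: 8 servers


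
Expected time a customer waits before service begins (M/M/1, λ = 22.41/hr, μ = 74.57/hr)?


ρ = 22.41/74.57 = 0.3005
Wq = ρ/(μ−λ) = 0.3005/(74.57 − 22.41) = 0.3005/52.16 = 0.005762 hr

Final: 0.005762 hr


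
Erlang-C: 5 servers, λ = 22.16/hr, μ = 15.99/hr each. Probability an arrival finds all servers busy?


a = λ/μ = 1.3859; ρ = a/5 = 0.2772
P₀ = 0.249848 (from M/M/c formula)
C(c,a) = [a^c/(c!(1−ρ))]·P₀ = [5.11218/(120·0.7228)]·0.249848
= 0.05894·0.249848 = 0.014725

Final: 0.014725


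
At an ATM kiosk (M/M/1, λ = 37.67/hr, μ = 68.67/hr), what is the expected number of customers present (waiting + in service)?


ρ = λ/μ = 37.67/68.67 = 0.5486
L = ρ/(1−ρ) = 0.5486/(1 − 0.5486) = 0.5486/0.4514 = 1.2152

Final: 1.2152


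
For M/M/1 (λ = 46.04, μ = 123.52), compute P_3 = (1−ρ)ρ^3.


ρ = 46.04/123.52 = 0.3727
P_n = (1−ρ)·ρ^n = (1 − 0.3727)·0.3727^3 = 0.6273·0.051784 = 0.032482

Final: 0.032482


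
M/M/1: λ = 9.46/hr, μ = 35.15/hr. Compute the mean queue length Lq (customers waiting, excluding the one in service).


ρ = 9.46/35.15 = 0.2691
Lq = ρ²/(1−ρ) = 0.07243/0.7309 = 0.09910

Final: 0.09910


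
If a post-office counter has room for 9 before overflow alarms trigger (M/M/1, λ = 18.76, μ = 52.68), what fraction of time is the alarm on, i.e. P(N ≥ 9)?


ρ = 18.76/52.68 = 0.3561
P(N ≥ n) = ρ^n = 0.3561^9 = 0.00009211

Final: 0.00009211


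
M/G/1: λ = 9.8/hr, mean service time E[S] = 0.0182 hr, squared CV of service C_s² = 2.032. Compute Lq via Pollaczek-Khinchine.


ρ = λ·E[S] = 9.8·0.0182 = 0.1784
Lq = ρ²(1+C_s²)/(2(1−ρ)) = 0.03181·(1+2.032)/(2·0.8216)
= 0.03181·3.0320/1.6433 = 0.05870

Final: 0.05870


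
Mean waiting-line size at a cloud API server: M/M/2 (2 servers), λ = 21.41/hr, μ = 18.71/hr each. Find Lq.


a = λ/μ = 1.1443; ρ = a/2 = 0.5722
P₀ = 0.272140
Lq = P₀·a^c·ρ / (c!·(1−ρ)²) = 0.272140·1.30944·0.5722/(2·0.18305)
= 0.55691

Final: 0.55691


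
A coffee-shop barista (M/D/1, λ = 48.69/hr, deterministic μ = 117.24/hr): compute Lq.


ρ = 48.69/117.24 = 0.4153
M/D/1: Lq = ρ²/(2(1−ρ)) = 0.1725/(2·0.5847) = 0.14749

Final: 0.14749


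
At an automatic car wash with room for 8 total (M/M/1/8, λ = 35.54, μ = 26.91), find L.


ρ = 35.54/26.91 = 1.3207
L = ρ[1 − (K+1)ρ^K + Kρ^(K+1)] / [(1−ρ)(1−ρ^(K+1))]
Numerator: 1.3207·(1 − 9·9.256138 + 8·12.224568) = 20.459348
Denominator: (-0.3207)·(-11.224568) = 3.599704
L = 20.459348/3.599704 = 5.6836

Final: 5.6836


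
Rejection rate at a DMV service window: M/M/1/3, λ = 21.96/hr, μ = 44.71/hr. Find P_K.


ρ = λ/μ = 21.96/44.71 = 0.4912
P_K = (1−ρ)ρ^K/(1−ρ^(K+1)) = (0.5088·0.118490)/(1 − 0.058198)
= 0.060292/0.941802 = 0.064018

Final: 0.064018


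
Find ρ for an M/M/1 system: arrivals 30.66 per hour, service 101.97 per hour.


ρ = λ/μ = 30.66/101.97 = 0.3007

Final: 0.3007


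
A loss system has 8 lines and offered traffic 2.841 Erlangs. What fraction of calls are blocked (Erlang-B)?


B(c,a) = (a^c/c!) / Σ_{k=0}^{c} a^k/k!
a^8/8! = 0.105257
Σ terms (k=0..8): 1.00000 + 2.84100 + 4.03564 + 3.82175 + 2.71440 + 1.54232 + 0.73029 + 0.29639 + 0.10526 = 17.087052
B = 0.105257/17.087052 = 0.006160

Final: 0.006160


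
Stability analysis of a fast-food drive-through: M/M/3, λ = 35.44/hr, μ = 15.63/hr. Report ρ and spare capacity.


Total capacity cμ = 3·15.63 = 46.89/hr
ρ = λ/(cμ) = 35.44/46.89 = 0.7558
Stable ⇔ ρ < 1: YES
Spare capacity = cμ − λ = 46.89 − 35.44 = 11.45/hr

Final: ρ = 0.7558; stable; margin = 11.45/hr


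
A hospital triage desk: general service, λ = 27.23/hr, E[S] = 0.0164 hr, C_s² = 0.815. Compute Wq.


ρ = λ·E[S] = 27.23·0.0164 = 0.4466
E[S²] = E[S]²(1+C_s²) = 0.0164²·(1+0.815) = 0.0004882
Wq = λ·E[S²]/(2(1−ρ)) = 27.23·0.0004882/(2·0.5534) = 0.01201 hr

Final: 0.01201 hr


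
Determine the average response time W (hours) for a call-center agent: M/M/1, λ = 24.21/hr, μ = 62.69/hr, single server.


W = 1/(μ−λ) = 1/(62.69 − 24.21) = 1/38.48 = 0.02599 hr

Final: 0.02599 hr


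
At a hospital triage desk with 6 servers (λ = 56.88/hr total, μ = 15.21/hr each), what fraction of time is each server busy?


ρ = λ/(cμ) = 56.88/(6·15.21) = 56.88/91.26 = 0.6233

Final: 0.6233


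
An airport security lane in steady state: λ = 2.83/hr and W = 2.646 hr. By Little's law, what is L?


L = λW = 2.83·2.646 = 7.4882

Final: 7.4882


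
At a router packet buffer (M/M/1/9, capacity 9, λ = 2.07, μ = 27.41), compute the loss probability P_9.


ρ = λ/μ = 2.07/27.41 = 0.07552
P_K = (1−ρ)ρ^K/(1−ρ^(K+1)) = (0.9245·7.990e-11)/(1 − 6.034e-12)
= 7.387e-11/1.000000 = 7.387e-11

Final: 7.387e-11


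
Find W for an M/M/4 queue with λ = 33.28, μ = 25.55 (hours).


a = 1.3025; ρ = 0.3256; P₀ = 0.270487
Lq = P₀·a^c·ρ/(c!(1−ρ)²) = 0.02323
Wq = Lq/λ = 0.02323/33.28 = 0.0006980 hr
W = Wq + 1/μ = 0.0006980 + 0.03914 = 0.03984 hr

Final: 0.03984 hr


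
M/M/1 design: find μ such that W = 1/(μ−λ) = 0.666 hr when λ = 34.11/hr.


W = 1/(μ−λ) ⇒ μ − λ = 1/W = 1/0.666 = 1.5015
μ = λ + 1/W = 34.11 + 1.5015 = 35.6115 per hr

Final: 35.6115 /hr


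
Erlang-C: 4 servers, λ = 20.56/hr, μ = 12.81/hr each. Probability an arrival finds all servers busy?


a = λ/μ = 1.6050; ρ = a/4 = 0.4012
P₀ = 0.198261 (from M/M/c formula)
C(c,a) = [a^c/(c!(1−ρ))]·P₀ = [6.63584/(24·0.5988)]·0.198261
= 0.46178·0.198261 = 0.091553

Final: 0.091553


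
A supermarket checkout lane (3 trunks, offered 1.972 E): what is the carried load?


B(3,1.972) = 0.206330 (Erlang-B)
Carried load = a(1 − B) = 1.972·(1 − 0.206330) = 1.972·0.793670 = 1.5651 E

Final: 1.5651 Erlangs


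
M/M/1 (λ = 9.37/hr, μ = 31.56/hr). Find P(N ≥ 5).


ρ = 9.37/31.56 = 0.2969
P(N ≥ n) = ρ^n = 0.2969^5 = 0.002307

Final: 0.002307


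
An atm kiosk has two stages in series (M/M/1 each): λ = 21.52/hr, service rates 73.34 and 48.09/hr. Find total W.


Each node sees arrival rate λ = 21.52/hr (tandem ⇒ throughput preserved).
W₁ = 1/(μ₁−λ) = 1/(73.34−21.52) = 0.01930 hr
W₂ = 1/(μ₂−λ) = 1/(48.09−21.52) = 0.03764 hr
W_total = W₁ + W₂ = 0.01930 + 0.03764 = 0.05693 hr

Final: 0.05693 hr


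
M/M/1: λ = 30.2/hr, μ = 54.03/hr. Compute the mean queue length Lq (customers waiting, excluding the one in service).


ρ = 30.2/54.03 = 0.5589
Lq = ρ²/(1−ρ) = 0.3124/0.4411 = 0.7084

Final: 0.7084


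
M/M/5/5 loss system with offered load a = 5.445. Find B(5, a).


B(c,a) = (a^c/c!) / Σ_{k=0}^{c} a^k/k!
a^5/5! = 39.884869
Σ terms (k=0..5): 1.00000 + 5.44500 + 14.82401 + 26.90558 + 36.62522 + 39.88487 = 124.684689
B = 39.884869/124.684689 = 0.319886

Final: 0.319886


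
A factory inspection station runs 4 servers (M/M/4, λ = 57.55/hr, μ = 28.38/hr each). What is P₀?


a = λ/μ = 57.55/28.38 = 2.0278; ρ = a/c = 0.5070
Σ_{k=0}^{3} a^k/k! (terms k=0..3) = 1.00000 + 2.02784 + 2.05606 + 1.38978 = 6.47368
Tail: a^4/(4!(1−ρ)) = 16.90954/(24·0.4930) = 1.42902
P₀ = 1/(6.47368 + 1.42902) = 1/7.90270 = 0.126539

Final: 0.126539


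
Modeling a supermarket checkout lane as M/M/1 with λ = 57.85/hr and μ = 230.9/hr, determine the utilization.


ρ = λ/μ = 57.85/230.9 = 0.2505

Final: 0.2505


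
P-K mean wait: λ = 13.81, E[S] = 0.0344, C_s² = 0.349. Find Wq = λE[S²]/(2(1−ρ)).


ρ = λ·E[S] = 13.81·0.0344 = 0.4751
E[S²] = E[S]²(1+C_s²) = 0.0344²·(1+0.349) = 0.001596
Wq = λ·E[S²]/(2(1−ρ)) = 13.81·0.001596/(2·0.5249) = 0.02100 hr

Final: 0.02100 hr


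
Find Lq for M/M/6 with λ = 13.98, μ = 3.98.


a = λ/μ = 3.5126; ρ = a/6 = 0.5854
P₀ = 0.028575
Lq = P₀·a^c·ρ / (c!·(1−ρ)²) = 0.028575·1878.21194·0.5854/(720·0.17187)
= 0.25390

Final: 0.25390


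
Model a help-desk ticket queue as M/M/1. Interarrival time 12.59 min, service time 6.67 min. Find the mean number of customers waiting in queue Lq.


λ = 60/12.59 = 4.7657 /hr
μ = 60/6.67 = 8.9955 /hr
ρ = λ/μ = 4.7657/8.9955 = 0.5298
Lq = ρ²/(1−ρ) = 0.2807/0.4702 = 0.5969

Final: 0.5969


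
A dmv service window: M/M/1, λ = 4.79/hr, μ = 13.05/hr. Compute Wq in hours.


ρ = 4.79/13.05 = 0.3670
Wq = ρ/(μ−λ) = 0.3670/(13.05 − 4.79) = 0.3670/8.26 = 0.04444 hr

Final: 0.04444 hr


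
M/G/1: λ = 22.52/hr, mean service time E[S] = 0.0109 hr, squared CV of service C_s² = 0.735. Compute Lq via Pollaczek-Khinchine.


ρ = λ·E[S] = 22.52·0.0109 = 0.2455
Lq = ρ²(1+C_s²)/(2(1−ρ)) = 0.06025·(1+0.735)/(2·0.7545)
= 0.06025·1.7350/1.5091 = 0.06928

Final: 0.06928


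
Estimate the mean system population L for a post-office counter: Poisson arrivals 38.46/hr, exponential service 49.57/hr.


ρ = λ/μ = 38.46/49.57 = 0.7759
L = ρ/(1−ρ) = 0.7759/(1 − 0.7759) = 0.7759/0.2241 = 3.4617

Final: 3.4617


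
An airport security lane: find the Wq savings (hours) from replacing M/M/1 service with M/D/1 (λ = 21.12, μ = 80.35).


ρ = 21.12/80.35 = 0.2629
Wq(M/M/1) = ρ/(μ−λ) = 0.2629/59.23 = 0.004438 hr
Wq(M/D/1) = ρ/(2(μ−λ)) = 0.002219 hr
Savings = 0.004438 − 0.002219 = 0.002219 hr

Final: 0.002219 hr


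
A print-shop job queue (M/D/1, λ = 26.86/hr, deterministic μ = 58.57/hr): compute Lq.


ρ = 26.86/58.57 = 0.4586
M/D/1: Lq = ρ²/(2(1−ρ)) = 0.2103/(2·0.5414) = 0.19423

Final: 0.19423


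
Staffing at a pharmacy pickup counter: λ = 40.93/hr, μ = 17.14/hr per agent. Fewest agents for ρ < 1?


Stability requires cμ > λ ⇔ c > λ/μ.
λ/μ = 40.93/17.14 = 2.3880
Minimum integer c = ⌊2.3880⌋ + 1 = 3
Check: 3·17.14 = 51.42 > 40.93, while 2·17.14 = 34.28 ≤ 40.93

Final: 3 servers


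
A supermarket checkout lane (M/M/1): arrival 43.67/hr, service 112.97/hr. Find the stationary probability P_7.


ρ = 43.67/112.97 = 0.3866
P_n = (1−ρ)·ρ^n = (1 − 0.3866)·0.3866^7 = 0.6134·0.001290 = 0.0007912

Final: 0.0007912


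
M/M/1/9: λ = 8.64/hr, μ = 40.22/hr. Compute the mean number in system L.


ρ = 8.64/40.22 = 0.2148
L = ρ[1 − (K+1)ρ^K + Kρ^(K+1)] / [(1−ρ)(1−ρ^(K+1))]
Numerator: 0.2148·(1 − 10·0.0000009742 + 9·0.0000002093) = 0.214817
Denominator: (0.7852)·(1.000000) = 0.785181
L = 0.214817/0.785181 = 0.2736

Final: 0.2736


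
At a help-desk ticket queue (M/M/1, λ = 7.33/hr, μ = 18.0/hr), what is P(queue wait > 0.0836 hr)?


ρ = 7.33/18.0 = 0.4072
P(Wq > t) = ρ·e^{−(μ−λ)t} = 0.4072·e^{−0.8920}
= 0.4072·0.409830 = 0.166892

Final: 0.166892


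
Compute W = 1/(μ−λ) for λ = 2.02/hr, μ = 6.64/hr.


W = 1/(μ−λ) = 1/(6.64 − 2.02) = 1/4.62 = 0.2165 hr

Final: 0.2165 hr


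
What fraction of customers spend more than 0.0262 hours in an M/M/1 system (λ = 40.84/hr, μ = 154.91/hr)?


W ~ Exponential(μ−λ) for M/M/1.
μ − λ = 154.91 − 40.84 = 114.0700
P(W > t) = e^{−(μ−λ)t} = e^{−2.9886} = 0.050356

Final: 0.050356


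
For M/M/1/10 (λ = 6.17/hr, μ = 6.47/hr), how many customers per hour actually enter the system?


ρ = 0.9536; P_K = (1−ρ)ρ^10/(1−ρ^11) = 0.070897
λ_eff = λ(1 − P_K) = 6.17·(1 − 0.070897) = 6.17·0.929103 = 5.7326 /hr

Final: 5.7326 /hr


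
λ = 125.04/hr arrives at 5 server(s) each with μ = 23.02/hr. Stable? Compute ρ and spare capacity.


Total capacity cμ = 5·23.02 = 115.10/hr
ρ = λ/(cμ) = 125.04/115.10 = 1.0864
Stable ⇔ ρ < 1: NO
Spare capacity = cμ − λ = 115.10 − 125.04 = -9.94/hr

Final: ρ = 1.0864; unstable; margin = -9.94/hr


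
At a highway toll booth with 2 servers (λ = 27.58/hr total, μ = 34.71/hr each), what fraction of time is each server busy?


ρ = λ/(cμ) = 27.58/(2·34.71) = 27.58/69.42 = 0.3973

Final: 0.3973


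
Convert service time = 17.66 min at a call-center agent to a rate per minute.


μ = 1/(service time) in consistent units.
1 minute = 1 min, so μ = 1/17.66 = 0.05663 per minute

Final: 0.05663 /min


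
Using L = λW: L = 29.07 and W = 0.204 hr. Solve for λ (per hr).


λ = L/W = 29.07/0.204 = 142.5000 /hr

Final: 142.5000 /hr


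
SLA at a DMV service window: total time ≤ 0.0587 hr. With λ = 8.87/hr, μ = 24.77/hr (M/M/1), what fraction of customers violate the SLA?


W ~ Exponential(μ−λ) for M/M/1.
μ − λ = 24.77 − 8.87 = 15.9000
P(W > t) = e^{−(μ−λ)t} = e^{−0.9333} = 0.393242

Final: 0.393242


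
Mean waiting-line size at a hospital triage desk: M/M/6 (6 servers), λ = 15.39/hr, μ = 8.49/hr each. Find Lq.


a = λ/μ = 1.8127; ρ = a/6 = 0.3021
P₀ = 0.163077
Lq = P₀·a^c·ρ / (c!·(1−ρ)²) = 0.163077·35.48016·0.3021/(720·0.48704)
= 0.004985

Final: 0.004985


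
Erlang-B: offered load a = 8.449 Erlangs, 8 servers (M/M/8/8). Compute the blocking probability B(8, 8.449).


B(c,a) = (a^c/c!) / Σ_{k=0}^{c} a^k/k!
a^8/8! = 644.053519
Σ terms (k=0..8): 1.00000 + 8.44900 + 35.69280 + 100.52282 + 212.32933 + 358.79411 + 505.24191 + 609.82698 + 644.05352 = 2475.910472
B = 644.053519/2475.910472 = 0.260128

Final: 0.260128


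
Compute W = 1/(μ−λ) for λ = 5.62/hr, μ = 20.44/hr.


W = 1/(μ−λ) = 1/(20.44 − 5.62) = 1/14.82 = 0.06748 hr

Final: 0.06748 hr


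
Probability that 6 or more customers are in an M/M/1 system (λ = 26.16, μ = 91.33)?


ρ = 26.16/91.33 = 0.2864
P(N ≥ n) = ρ^n = 0.2864^6 = 0.0005523

Final: 0.0005523


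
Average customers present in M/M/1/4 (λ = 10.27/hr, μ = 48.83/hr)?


ρ = 10.27/48.83 = 0.2103
L = ρ[1 − (K+1)ρ^K + Kρ^(K+1)] / [(1−ρ)(1−ρ^(K+1))]
Numerator: 0.2103·(1 − 5·0.001957 + 4·0.0004115) = 0.208610
Denominator: (0.7897)·(0.999588) = 0.789353
L = 0.208610/0.789353 = 0.2643

Final: 0.2643


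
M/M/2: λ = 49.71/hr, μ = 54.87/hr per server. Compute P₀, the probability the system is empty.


a = λ/μ = 49.71/54.87 = 0.9060; ρ = a/c = 0.4530
Σ_{k=0}^{1} a^k/k! (terms k=0..1) = 1.00000 + 0.90596 = 1.90596
Tail: a^2/(2!(1−ρ)) = 0.82076/(2·0.5470) = 0.75021
P₀ = 1/(1.90596 + 0.75021) = 1/2.65617 = 0.376482

Final: 0.376482


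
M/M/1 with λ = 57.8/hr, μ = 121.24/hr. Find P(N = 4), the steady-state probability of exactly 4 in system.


ρ = 57.8/121.24 = 0.4767
P_n = (1−ρ)·ρ^n = (1 − 0.4767)·0.4767^4 = 0.5233·0.051657 = 0.027030

Final: 0.027030


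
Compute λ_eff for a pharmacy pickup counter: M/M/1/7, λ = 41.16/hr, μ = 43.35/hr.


ρ = 0.9495; P_K = (1−ρ)ρ^7/(1−ρ^8) = 0.103527
λ_eff = λ(1 − P_K) = 41.16·(1 − 0.103527) = 41.16·0.896473 = 36.8988 /hr

Final: 36.8988 /hr


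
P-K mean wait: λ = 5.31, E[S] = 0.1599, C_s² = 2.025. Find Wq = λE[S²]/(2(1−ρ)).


ρ = λ·E[S] = 5.31·0.1599 = 0.8491
E[S²] = E[S]²(1+C_s²) = 0.1599²·(1+2.025) = 0.077343
Wq = λ·E[S²]/(2(1−ρ)) = 5.31·0.077343/(2·0.1509) = 1.36053 hr

Final: 1.36053 hr


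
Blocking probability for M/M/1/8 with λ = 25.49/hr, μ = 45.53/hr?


ρ = λ/μ = 25.49/45.53 = 0.5599
P_K = (1−ρ)ρ^K/(1−ρ^(K+1)) = (0.4401·0.009651)/(1 − 0.005403)
= 0.004248/0.994597 = 0.004271

Final: 0.004271


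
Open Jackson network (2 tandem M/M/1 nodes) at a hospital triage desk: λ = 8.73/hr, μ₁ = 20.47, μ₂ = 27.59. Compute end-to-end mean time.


Each node sees arrival rate λ = 8.73/hr (tandem ⇒ throughput preserved).
W₁ = 1/(μ₁−λ) = 1/(20.47−8.73) = 0.08518 hr
W₂ = 1/(μ₂−λ) = 1/(27.59−8.73) = 0.05302 hr
W_total = W₁ + W₂ = 0.08518 + 0.05302 = 0.13820 hr

Final: 0.13820 hr


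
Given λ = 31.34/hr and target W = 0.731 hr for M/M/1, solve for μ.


W = 1/(μ−λ) ⇒ μ − λ = 1/W = 1/0.731 = 1.3680
μ = λ + 1/W = 31.34 + 1.3680 = 32.7080 per hr

Final: 32.7080 /hr


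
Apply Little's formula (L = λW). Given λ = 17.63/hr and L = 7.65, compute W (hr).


W = L/λ = 7.65/17.63 = 0.4339 hr

Final: 0.4339 hr


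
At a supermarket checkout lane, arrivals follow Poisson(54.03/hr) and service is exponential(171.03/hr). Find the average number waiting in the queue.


ρ = 54.03/171.03 = 0.3159
Lq = ρ²/(1−ρ) = 0.09980/0.6841 = 0.1459

Final: 0.1459


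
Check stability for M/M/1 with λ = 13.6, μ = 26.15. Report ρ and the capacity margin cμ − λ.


Total capacity cμ = 1·26.15 = 26.15/hr
ρ = λ/(cμ) = 13.6/26.15 = 0.5201
Stable ⇔ ρ < 1: YES
Spare capacity = cμ − λ = 26.15 − 13.6 = 12.55/hr

Final: ρ = 0.5201; stable; margin = 12.55/hr


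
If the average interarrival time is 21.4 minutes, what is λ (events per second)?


λ = 1/(interarrival time) in consistent units.
1 second = 0.0166667 min, so λ = 0.0166667/21.4 = 0.0007788 per second

Final: 0.0007788 /sec


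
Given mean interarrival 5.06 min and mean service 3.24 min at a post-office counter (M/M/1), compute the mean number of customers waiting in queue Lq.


λ = 60/5.06 = 11.8577 /hr
μ = 60/3.24 = 18.5185 /hr
ρ = λ/μ = 11.8577/18.5185 = 0.6403
Lq = ρ²/(1−ρ) = 0.4100/0.3597 = 1.1399

Final: 1.1399


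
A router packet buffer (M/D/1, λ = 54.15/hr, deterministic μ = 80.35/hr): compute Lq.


ρ = 54.15/80.35 = 0.6739
M/D/1: Lq = ρ²/(2(1−ρ)) = 0.4542/(2·0.3261) = 0.69643

Final: 0.69643


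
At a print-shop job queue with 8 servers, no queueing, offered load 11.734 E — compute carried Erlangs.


B(8,11.734) = 0.412465 (Erlang-B)
Carried load = a(1 − B) = 11.734·(1 − 0.412465) = 11.734·0.587535 = 6.8941 E

Final: 6.8941 Erlangs


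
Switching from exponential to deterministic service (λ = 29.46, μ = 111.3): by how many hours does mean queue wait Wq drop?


ρ = 29.46/111.3 = 0.2647
Wq(M/M/1) = ρ/(μ−λ) = 0.2647/81.84 = 0.003234 hr
Wq(M/D/1) = ρ/(2(μ−λ)) = 0.001617 hr
Savings = 0.003234 − 0.001617 = 0.001617 hr

Final: 0.001617 hr


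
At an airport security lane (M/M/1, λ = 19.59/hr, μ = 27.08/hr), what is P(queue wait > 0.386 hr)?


ρ = 19.59/27.08 = 0.7234
P(Wq > t) = ρ·e^{−(μ−λ)t} = 0.7234·e^{−2.8911}
= 0.7234·0.055513 = 0.040159

Final: 0.040159


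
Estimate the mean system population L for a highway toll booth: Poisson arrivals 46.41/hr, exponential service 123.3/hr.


ρ = λ/μ = 46.41/123.3 = 0.3764
L = ρ/(1−ρ) = 0.3764/(1 − 0.3764) = 0.3764/0.6236 = 0.6036

Final: 0.6036


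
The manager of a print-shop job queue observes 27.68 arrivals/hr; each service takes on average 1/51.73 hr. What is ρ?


ρ = λ/μ = 27.68/51.73 = 0.5351

Final: 0.5351


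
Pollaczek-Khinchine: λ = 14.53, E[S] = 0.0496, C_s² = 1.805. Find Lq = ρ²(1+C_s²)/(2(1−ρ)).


ρ = λ·E[S] = 14.53·0.0496 = 0.7207
Lq = ρ²(1+C_s²)/(2(1−ρ)) = 0.5194·(1+1.805)/(2·0.2793)
= 0.5194·2.8050/0.5586 = 2.60800

Final: 2.60800


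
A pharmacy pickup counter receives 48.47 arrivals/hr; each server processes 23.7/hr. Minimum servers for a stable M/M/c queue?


Stability requires cμ > λ ⇔ c > λ/μ.
λ/μ = 48.47/23.7 = 2.0451
Minimum integer c = ⌊2.0451⌋ + 1 = 3
Check: 3·23.7 = 71.10 > 48.47, while 2·23.7 = 47.40 ≤ 48.47

Final: 3 servers


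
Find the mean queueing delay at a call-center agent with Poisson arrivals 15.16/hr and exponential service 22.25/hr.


ρ = 15.16/22.25 = 0.6813
Wq = ρ/(μ−λ) = 0.6813/(22.25 − 15.16) = 0.6813/7.09 = 0.09610 hr

Final: 0.09610 hr


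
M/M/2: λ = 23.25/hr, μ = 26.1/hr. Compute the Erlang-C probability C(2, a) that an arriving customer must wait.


a = λ/μ = 0.8908; ρ = a/2 = 0.4454
P₀ = 0.383698 (from M/M/c formula)
C(c,a) = [a^c/(c!(1−ρ))]·P₀ = [0.79353/(2·0.5546)]·0.383698
= 0.71541·0.383698 = 0.274502

Final: 0.274502


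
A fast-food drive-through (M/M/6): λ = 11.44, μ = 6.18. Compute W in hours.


a = 1.8511; ρ = 0.3085; P₀ = 0.156914
Lq = P₀·a^c·ρ/(c!(1−ρ)²) = 0.005658
Wq = Lq/λ = 0.005658/11.44 = 0.0004946 hr
W = Wq + 1/μ = 0.0004946 + 0.16181 = 0.16231 hr

Final: 0.16231 hr


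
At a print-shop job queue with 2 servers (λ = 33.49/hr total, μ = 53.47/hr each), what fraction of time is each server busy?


ρ = λ/(cμ) = 33.49/(2·53.47) = 33.49/106.94 = 0.3132

Final: 0.3132


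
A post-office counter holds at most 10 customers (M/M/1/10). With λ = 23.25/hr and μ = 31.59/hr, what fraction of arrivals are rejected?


ρ = λ/μ = 23.25/31.59 = 0.7360
P_K = (1−ρ)ρ^K/(1−ρ^(K+1)) = (0.2640·0.046637)/(1 − 0.034325)
= 0.012313/0.965675 = 0.012750

Final: 0.012750


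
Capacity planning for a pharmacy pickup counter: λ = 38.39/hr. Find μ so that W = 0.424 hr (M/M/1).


W = 1/(μ−λ) ⇒ μ − λ = 1/W = 1/0.424 = 2.3585
μ = λ + 1/W = 38.39 + 2.3585 = 40.7485 per hr

Final: 40.7485 /hr


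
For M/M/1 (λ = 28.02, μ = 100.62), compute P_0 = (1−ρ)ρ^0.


ρ = 28.02/100.62 = 0.2785
P_n = (1−ρ)·ρ^n = (1 − 0.2785)·0.2785^0 = 0.7215·1.000000 = 0.721527

Final: 0.721527


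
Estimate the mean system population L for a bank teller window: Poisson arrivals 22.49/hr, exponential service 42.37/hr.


ρ = λ/μ = 22.49/42.37 = 0.5308
L = ρ/(1−ρ) = 0.5308/(1 − 0.5308) = 0.5308/0.4692 = 1.1313

Final: 1.1313


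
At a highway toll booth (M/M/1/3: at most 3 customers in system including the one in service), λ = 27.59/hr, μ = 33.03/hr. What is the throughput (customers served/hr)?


ρ = 0.8353; P_K = (1−ρ)ρ^3/(1−ρ^4) = 0.187048
λ_eff = λ(1 − P_K) = 27.59·(1 − 0.187048) = 27.59·0.812952 = 22.4293 /hr

Final: 22.4293 /hr


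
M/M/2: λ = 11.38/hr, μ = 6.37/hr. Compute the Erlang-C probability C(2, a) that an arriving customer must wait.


a = λ/μ = 1.7865; ρ = a/2 = 0.8932
P₀ = 0.056385 (from M/M/c formula)
C(c,a) = [a^c/(c!(1−ρ))]·P₀ = [3.19158/(2·0.1068)]·0.056385
= 14.94879·0.056385 = 0.842884

Final: 0.842884


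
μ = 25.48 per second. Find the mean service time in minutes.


Mean service time = 1/μ = 1/25.48 second = 0.03925 second
In minutes: 0.03925 × 0.0166667 = 0.0006541 min

Final: 0.0006541 min


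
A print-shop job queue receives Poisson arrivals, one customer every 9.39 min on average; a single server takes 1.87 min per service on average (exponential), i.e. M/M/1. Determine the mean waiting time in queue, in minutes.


λ = 60/9.39 = 6.3898 /hr
μ = 60/1.87 = 32.0856 /hr
ρ = λ/μ = 6.3898/32.0856 = 0.1991
Wq = ρ/(μ−λ) = 0.1991/(32.0856−6.3898) = 0.007750 hr
In minutes: 0.007750·60 = 0.4650 min

Final: 0.4650 min
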